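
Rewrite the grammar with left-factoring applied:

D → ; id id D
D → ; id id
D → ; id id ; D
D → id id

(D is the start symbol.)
D → ; id id D'
D' → D
D' → ε
D' → ; D
D → id id

Left-factoring transforms A → αβ₁ | αβ₂ into A → αA' and A' → β₁ | β₂
(α is the longest common prefix among the alternatives). Repeat until
no nonterminal has two alternatives with a common prefix.

Round 1: D has alternatives sharing prefix '; id id'. Introduce D': D → ; id id D'
  Add: D' → D
  Add: D' → ε
  Add: D' → ; D

No remaining common prefixes — done.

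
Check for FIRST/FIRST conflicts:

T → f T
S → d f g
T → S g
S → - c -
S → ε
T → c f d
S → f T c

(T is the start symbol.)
Yes. T → f T / T → S g on { 'f' }

FIRST sets of the non-terminals at (or reachable through a nullable prefix from) the front of some alternative:
  FIRST(S) = { '-', 'd', 'f', ε }

Productions for T:
  T → f T: FIRST = { 'f' }
  T → S g: FIRST = { '-', 'd', 'f', 'g' }
  T → c f d: FIRST = { 'c' }
Productions for S:
  S → d f g: FIRST = { 'd' }
  S → - c -: FIRST = { '-' }
  S → ε: FIRST = { ε }
  S → f T c: FIRST = { 'f' }

Conflict for T: T → f T and T → S g
  Overlap: { 'f' }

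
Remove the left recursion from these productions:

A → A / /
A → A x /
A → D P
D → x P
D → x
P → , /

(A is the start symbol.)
A is directly left-recursive. The standard transformation for
  A → A α₁ | ... | A α_m | β₁ | ... | β_n
is
  A  → β₁ A' | ... | β_n A'
  A' → α₁ A' | ... | α_m A' | ε

A → D P becomes A → D P A'
A → A / / becomes A' → / / A'
A → A x / becomes A' → x / A'
Add A' → ε

Productions for other non-terminals are unchanged:
  D → x P
  D → x
  P → , /

Resulting grammar:
A → D P A'
A' → / / A'
A' → x / A'
A' → ε
D → x P
D → x
P → , /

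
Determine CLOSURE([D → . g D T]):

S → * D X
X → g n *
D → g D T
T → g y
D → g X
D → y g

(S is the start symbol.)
{ [D → . g D T] }

To compute CLOSURE, for each item [A → α.Bβ] where B is a non-terminal, add [B → .γ] for all productions B → γ; repeat for the newly added items until nothing changes.

Start with: [D → . g D T]
The dot precedes the terminal g, so nothing is added.

CLOSURE = { [D → . g D T] }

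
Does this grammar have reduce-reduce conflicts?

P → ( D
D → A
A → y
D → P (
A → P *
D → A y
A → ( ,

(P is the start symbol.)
Augment with P' → P and build the canonical LR(0) collection (I0 = CLOSURE({[P' → . P]}), then GOTO on every symbol after a dot until no new states appear). It has 12 states:
  I0: { [P → . ( D], [P' → . P] }  — shift
  I1: { [A → . ( ,], [A → . P *], [A → . y], [D → . A y], [D → . A], [D → . P (], [P → ( . D], [P → . ( D] }  — shift
  I2: { [P' → P .] }  — accept
  I3: { [A → ( . ,], [A → . ( ,], [A → . P *], [A → . y], [D → . A y], [D → . A], [D → . P (], [P → ( . D], [P → . ( D] }  — shift
  I4: { [D → A . y], [D → A .] }  — shift, reduce
  I5: { [P → ( D .] }  — reduce
  I6: { [A → P . *], [D → P . (] }  — shift
  I7: { [A → y .] }  — reduce
  I8: { [D → P ( .] }  — reduce
  I9: { [A → P * .] }  — reduce
  I10: { [D → A y .] }  — reduce
  I11: { [A → ( , .] }  — reduce

No state contains more than one complete item.

Answer: No reduce-reduce conflicts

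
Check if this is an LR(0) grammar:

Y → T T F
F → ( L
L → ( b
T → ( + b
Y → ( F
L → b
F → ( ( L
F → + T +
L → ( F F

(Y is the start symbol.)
No. Reduce-reduce conflict: [L → ( b .] and [L → b .]

A grammar is LR(0) if no state in the canonical LR(0) collection has:
  - both a shift item (dot before a terminal) and a complete item (shift-reduce conflict), or
  - two or more complete items (reduce-reduce conflict; the accept item [Y' → Y .] counts as a complete item here).

Augment with Y' → Y and build the canonical LR(0) collection (I0 = CLOSURE({[Y' → . Y]}), then GOTO on every symbol after a dot until no new states appear). It has 25 states:
  I0: { [T → . ( + b], [Y → . ( F], [Y → . T T F], [Y' → . Y] }  — shift
  I1: { [F → . ( ( L], [F → . ( L], [F → . + T +], [T → ( . + b], [Y → ( . F] }  — shift
  I2: { [T → . ( + b], [Y → T . T F] }  — shift
  I3: { [Y' → Y .] }  — accept
  I4: { [T → ( . + b] }  — shift
  I5: { [F → . ( ( L], [F → . ( L], [F → . + T +], [Y → T T . F] }  — shift
  I6: { [F → ( . ( L], [F → ( . L], [L → . ( F F], [L → . ( b], [L → . b] }  — shift
  I7: { [F → + . T +], [T → . ( + b] }  — shift
  I8: { [Y → T T F .] }  — reduce
  I9: { [F → + T . +] }  — shift
  I10: { [F → + T + .] }  — reduce
  I11: { [F → ( ( . L], [F → . ( ( L], [F → . ( L], [F → . + T +], [L → ( . F F], [L → ( . b], [L → . ( F F], [L → . ( b], [L → . b] }  — shift
  I12: { [F → ( L .] }  — reduce
  I13: { [L → b .] }  — reduce
  I14: { [F → ( . ( L], [F → ( . L], [F → . ( ( L], [F → . ( L], [F → . + T +], [L → ( . F F], [L → ( . b], [L → . ( F F], [L → . ( b], [L → . b] }  — shift
  I15: { [F → . ( ( L], [F → . ( L], [F → . + T +], [L → ( F . F] }  — shift
  I16: { [F → ( ( L .] }  — reduce
  I17: { [L → ( b .], [L → b .] }  — 2 reduces
  I18: { [L → ( F F .] }  — reduce
  I19: { [F → ( ( . L], [F → ( . ( L], [F → ( . L], [F → . ( ( L], [F → . ( L], [F → . + T +], [L → ( . F F], [L → ( . b], [L → . ( F F], [L → . ( b], [L → . b] }  — shift
  I20: { [F → ( ( L .], [F → ( L .] }  — 2 reduces
  I21: { [T → ( + . b] }  — shift
  I22: { [T → ( + b .] }  — reduce
  I23: { [F → + . T +], [T → ( + . b], [T → . ( + b] }  — shift
  I24: { [Y → ( F .] }  — reduce

Conflict in state I17:
  Reduce-reduce conflict: [L → ( b .] and [L → b .]
So the grammar is NOT LR(0).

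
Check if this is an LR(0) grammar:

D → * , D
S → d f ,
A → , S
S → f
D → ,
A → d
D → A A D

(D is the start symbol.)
A grammar is LR(0) if no state in the canonical LR(0) collection has:
  - both a shift item (dot before a terminal) and a complete item (shift-reduce conflict), or
  - two or more complete items (reduce-reduce conflict; the accept item [D' → D .] counts as a complete item here).

Augment with D' → D and build the canonical LR(0) collection (I0 = CLOSURE({[D' → . D]}), then GOTO on every symbol after a dot until no new states appear). It has 16 states:
  I0: { [A → . , S], [A → . d], [D → . * , D], [D → . ,], [D → . A A D], [D' → . D] }  — shift
  I1: { [D → * . , D] }  — shift
  I2: { [A → , . S], [D → , .], [S → . d f ,], [S → . f] }  — shift, reduce
  I3: { [A → . , S], [A → . d], [D → A . A D] }  — shift
  I4: { [D' → D .] }  — accept
  I5: { [A → d .] }  — reduce
  I6: { [A → , . S], [S → . d f ,], [S → . f] }  — shift
  I7: { [A → . , S], [A → . d], [D → . * , D], [D → . ,], [D → . A A D], [D → A A . D] }  — shift
  I8: { [D → A A D .] }  — reduce
  I9: { [A → , S .] }  — reduce
  I10: { [S → d . f ,] }  — shift
  I11: { [S → f .] }  — reduce
  I12: { [S → d f . ,] }  — shift
  I13: { [S → d f , .] }  — reduce
  I14: { [A → . , S], [A → . d], [D → * , . D], [D → . * , D], [D → . ,], [D → . A A D] }  — shift
  I15: { [D → * , D .] }  — reduce

Conflict in state I2:
  Shift-reduce conflict between [D → , .] and [S → . d f ,]
So the grammar is NOT LR(0).

Answer: No. Shift-reduce conflict between [D → , .] and [S → . d f ,]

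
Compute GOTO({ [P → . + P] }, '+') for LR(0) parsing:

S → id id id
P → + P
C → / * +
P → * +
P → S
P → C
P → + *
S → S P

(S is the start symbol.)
{ [C → . / * +], [P → + . P], [P → . * +], [P → . + *], [P → . + P], [P → . C], [P → . S], [S → . S P], [S → . id id id] }

GOTO(I, '+') = CLOSURE({ [A → αX.β] : [A → α.Xβ] ∈ I, X = '+' })

Items with dot before '+', with the dot advanced:
  [P → . + P] → [P → + . P]
Closure of the advanced items:
  [P → + . P] has the dot before P: add [P → . + P], [P → . * +], [P → . S], [P → . C], [P → . + *]
  [P → . S] has the dot before S: add [S → . id id id], [S → . S P]
  [P → . C] has the dot before C: add [C → . / * +]

GOTO = { [C → . / * +], [P → + . P], [P → . * +], [P → . + *], [P → . + P], [P → . C], [P → . S], [S → . S P], [S → . id id id] }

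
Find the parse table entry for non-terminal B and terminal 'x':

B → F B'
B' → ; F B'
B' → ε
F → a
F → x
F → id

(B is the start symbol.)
B → F B'

To find M[B, 'x'], we find productions for B where 'x' is in the predict set (PREDICT(N → α) = (FIRST(α) \ {ε}) ∪ (FOLLOW(N) if α ⇒* ε)).

Relevant sets:
  FIRST(F) = { 'a', 'id', 'x' }

B → F B': PREDICT = { 'a', 'id', 'x' }
  'x' is in predict set, so this production goes in M[B, 'x']

M[B, 'x'] = B → F B'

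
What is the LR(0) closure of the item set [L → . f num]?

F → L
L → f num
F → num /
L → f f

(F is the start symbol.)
{ [L → . f num] }

To compute CLOSURE, for each item [A → α.Bβ] where B is a non-terminal, add [B → .γ] for all productions B → γ; repeat for the newly added items until nothing changes.

Start with: [L → . f num]
The dot precedes the terminal f, so nothing is added.

CLOSURE = { [L → . f num] }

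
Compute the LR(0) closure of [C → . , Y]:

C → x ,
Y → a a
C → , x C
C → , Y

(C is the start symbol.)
{ [C → . , Y] }

To compute CLOSURE, for each item [A → α.Bβ] where B is a non-terminal, add [B → .γ] for all productions B → γ; repeat for the newly added items until nothing changes.

Start with: [C → . , Y]
The dot precedes the terminal ',', so nothing is added.

CLOSURE = { [C → . , Y] }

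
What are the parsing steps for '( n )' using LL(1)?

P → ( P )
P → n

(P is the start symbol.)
Stack is shown with the top on the left.

Stack    Input    Action
------------------------
P $      ( n ) $  output P → ( P )
( P ) $  ( n ) $  match '('
P ) $    n ) $    output P → n
n ) $    n ) $    match 'n'
) $      ) $      match ')'
$        $        accept

The string is accepted.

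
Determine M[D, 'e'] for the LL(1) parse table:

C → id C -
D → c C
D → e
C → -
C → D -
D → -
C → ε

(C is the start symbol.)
To find M[D, 'e'], we find productions for D where 'e' is in the predict set (PREDICT(N → α) = (FIRST(α) \ {ε}) ∪ (FOLLOW(N) if α ⇒* ε)).

D → c C: PREDICT = { 'c' }
D → e: PREDICT = { 'e' }
  'e' is in predict set, so this production goes in M[D, 'e']
D → -: PREDICT = { '-' }

M[D, 'e'] = D → e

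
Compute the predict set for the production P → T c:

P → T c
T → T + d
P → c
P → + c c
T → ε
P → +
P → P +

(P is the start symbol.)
PREDICT(P → T c) = (FIRST(RHS) \ {ε}) ∪ (FOLLOW(P) if ε ∈ FIRST(RHS), i.e. RHS ⇒* ε)
FIRST(T) = { '+', ε }
FIRST(T c) = { '+', 'c' }
ε ∉ FIRST(T c), so FOLLOW(P) is not added.
PREDICT(P → T c) = { '+', 'c' }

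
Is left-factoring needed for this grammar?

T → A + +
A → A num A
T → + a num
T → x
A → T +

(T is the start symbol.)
Left-factoring is needed when two productions for the same non-terminal
share a common prefix on the right-hand side.

Productions for T:
  T → A + +
  T → + a num
  T → x
Productions for A:
  A → A num A
  A → T +

No common prefixes found.

Answer: No, left-factoring is not needed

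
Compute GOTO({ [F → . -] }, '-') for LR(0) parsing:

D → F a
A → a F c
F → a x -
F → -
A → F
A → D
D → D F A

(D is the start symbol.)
{ [F → - .] }

GOTO(I, '-') = CLOSURE({ [A → αX.β] : [A → α.Xβ] ∈ I, X = '-' })

Items with dot before '-', with the dot advanced:
  [F → . -] → [F → - .]
Closure adds nothing (no advanced item has the dot before a non-terminal).

GOTO = { [F → - .] }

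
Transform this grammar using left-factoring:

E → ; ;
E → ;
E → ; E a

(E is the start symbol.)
Left-factoring transforms A → αβ₁ | αβ₂ into A → αA' and A' → β₁ | β₂
(α is the longest common prefix among the alternatives). Repeat until
no nonterminal has two alternatives with a common prefix.

Round 1: E has alternatives sharing prefix ';'. Introduce E': E → ; E'
  Add: E' → ;
  Add: E' → ε
  Add: E' → E a

No remaining common prefixes — done.

Resulting grammar:
E → ; E'
E' → ;
E' → ε
E' → E a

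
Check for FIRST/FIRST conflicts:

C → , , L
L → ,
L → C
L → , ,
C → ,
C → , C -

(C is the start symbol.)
Yes. C → ',' ',' L / C → ',' on { ',' }; C → ',' ',' L / C → ',' C '-' on { ',' }; C → ',' / C → ',' C '-' on { ',' }; L → ',' / L → C on { ',' }; L → ',' / L → ',' ',' on { ',' }; L → C / L → ',' ',' on { ',' }

A FIRST/FIRST conflict occurs when two productions N → α and N → β for the same non-terminal have FIRST(α) ∩ FIRST(β) ≠ ∅ (with ε ∈ FIRST of a nullable right-hand side, so two nullable alternatives also conflict).

FIRST sets of the non-terminals at (or reachable through a nullable prefix from) the front of some alternative:
  FIRST(C) = { ',' }

Productions for C:
  C → , , L: FIRST = { ',' }
  C → ,: FIRST = { ',' }
  C → , C -: FIRST = { ',' }
Productions for L:
  L → ,: FIRST = { ',' }
  L → C: FIRST = { ',' }
  L → , ,: FIRST = { ',' }

Conflict for C: C → , , L and C → ,
  Overlap: { ',' }
Conflict for C: C → , , L and C → , C -
  Overlap: { ',' }
Conflict for C: C → , and C → , C -
  Overlap: { ',' }
Conflict for L: L → , and L → C
  Overlap: { ',' }
Conflict for L: L → , and L → , ,
  Overlap: { ',' }
Conflict for L: L → C and L → , ,
  Overlap: { ',' }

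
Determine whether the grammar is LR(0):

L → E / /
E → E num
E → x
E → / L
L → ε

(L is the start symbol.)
No. Shift-reduce conflict between [L → .] and [E → . / L]

Augment with L' → L and build the canonical LR(0) collection (I0 = CLOSURE({[L' → . L]}), then GOTO on every symbol after a dot until no new states appear). It has 9 states:
  I0: { [E → . / L], [E → . E num], [E → . x], [L → . E / /], [L → .], [L' → . L] }  — shift, reduce
  I1: { [E → . / L], [E → . E num], [E → . x], [E → / . L], [L → . E / /], [L → .] }  — shift, reduce
  I2: { [E → E . num], [L → E . / /] }  — shift
  I3: { [L' → L .] }  — accept
  I4: { [E → x .] }  — reduce
  I5: { [L → E / . /] }  — shift
  I6: { [E → E num .] }  — reduce
  I7: { [L → E / / .] }  — reduce
  I8: { [E → / L .] }  — reduce

Conflict in state I0:
  Shift-reduce conflict between [L → .] and [E → . / L]
So the grammar is NOT LR(0).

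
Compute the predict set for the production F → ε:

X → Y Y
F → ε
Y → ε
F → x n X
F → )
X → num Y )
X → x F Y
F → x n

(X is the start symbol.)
PREDICT(F → ε) = (FIRST(RHS) \ {ε}) ∪ (FOLLOW(F) if ε ∈ FIRST(RHS), i.e. RHS ⇒* ε)
The right-hand side is ε (FIRST(ε) = { ε }), so the predict set is FOLLOW(F) = { $ }
PREDICT(F → ε) = { $ }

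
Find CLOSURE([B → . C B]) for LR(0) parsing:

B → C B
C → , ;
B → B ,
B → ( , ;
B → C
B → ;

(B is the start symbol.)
{ [B → . C B], [C → . , ;] }

Start with: [B → . C B]
  [B → . C B] has the dot before C: add [C → . , ;]
No further items can be added.

CLOSURE = { [B → . C B], [C → . , ;] }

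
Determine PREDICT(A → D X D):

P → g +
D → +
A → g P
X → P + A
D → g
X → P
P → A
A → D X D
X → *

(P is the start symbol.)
{ '+', 'g' }

PREDICT(A → D X D) = (FIRST(RHS) \ {ε}) ∪ (FOLLOW(A) if ε ∈ FIRST(RHS), i.e. RHS ⇒* ε)
FIRST(D) = { '+', 'g' }
FIRST(D X D) = { '+', 'g' }
ε ∉ FIRST(D X D), so FOLLOW(A) is not added.
PREDICT(A → D X D) = { '+', 'g' }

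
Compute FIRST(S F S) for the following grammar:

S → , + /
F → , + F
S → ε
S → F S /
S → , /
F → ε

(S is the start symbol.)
{ ',', '/', ε }

FIRST sets of the non-terminals involved (from the grammar, by fixed-point iteration):
  FIRST(S) = { ',', '/', ε }
  FIRST(F) = { ',', ε }

To compute FIRST(S F S), process the symbols left to right:
Symbol S is a non-terminal. Add FIRST(S) \ {ε} = { ',', '/' }
S is nullable (ε ∈ FIRST(S)), continue to the next symbol.
Symbol F is a non-terminal. Add FIRST(F) \ {ε} = { ',' }
F is nullable (ε ∈ FIRST(F)), continue to the next symbol.
Symbol S is a non-terminal. Add FIRST(S) \ {ε} = { ',', '/' }
S is nullable (ε ∈ FIRST(S)), continue to the next symbol.
All symbols are nullable, so ε is in the result.
FIRST(S F S) = { ',', '/', ε }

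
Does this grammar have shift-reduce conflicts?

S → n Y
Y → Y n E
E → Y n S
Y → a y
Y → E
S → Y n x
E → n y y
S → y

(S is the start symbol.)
A shift-reduce conflict occurs when an LR(0) state has both:
  - a complete (reduce) item [A → α .] (dot at the end), and
  - a shift item [B → β . c γ] (dot before a terminal).

Augment with S' → S and build the canonical LR(0) collection (I0 = CLOSURE({[S' → . S]}), then GOTO on every symbol after a dot until no new states appear). It has 17 states:
  I0: { [E → . Y n S], [E → . n y y], [S → . Y n x], [S → . n Y], [S → . y], [S' → . S], [Y → . E], [Y → . Y n E], [Y → . a y] }  — shift
  I1: { [Y → E .] }  — reduce
  I2: { [S' → S .] }  — accept
  I3: { [E → Y . n S], [S → Y . n x], [Y → Y . n E] }  — shift
  I4: { [Y → a . y] }  — shift
  I5: { [E → . Y n S], [E → . n y y], [E → n . y y], [S → n . Y], [Y → . E], [Y → . Y n E], [Y → . a y] }  — shift
  I6: { [S → y .] }  — reduce
  I7: { [E → Y . n S], [S → n Y .], [Y → Y . n E] }  — shift, reduce
  I8: { [E → n . y y] }  — shift
  I9: { [E → n y . y] }  — shift
  I10: { [E → n y y .] }  — reduce
  I11: { [E → . Y n S], [E → . n y y], [E → Y n . S], [S → . Y n x], [S → . n Y], [S → . y], [Y → . E], [Y → . Y n E], [Y → . a y], [Y → Y n . E] }  — shift
  I12: { [Y → E .], [Y → Y n E .] }  — 2 reduces
  I13: { [E → Y n S .] }  — reduce
  I14: { [Y → a y .] }  — reduce
  I15: { [E → . Y n S], [E → . n y y], [E → Y n . S], [S → . Y n x], [S → . n Y], [S → . y], [S → Y n . x], [Y → . E], [Y → . Y n E], [Y → . a y], [Y → Y n . E] }  — shift
  I16: { [S → Y n x .] }  — reduce

I7 contains reduce item [S → n Y .] and shift items [E → Y . n S], [Y → Y . n E] — shift-reduce conflict.

Answer: Yes — I7: [S → n Y .] vs [E → Y . n S]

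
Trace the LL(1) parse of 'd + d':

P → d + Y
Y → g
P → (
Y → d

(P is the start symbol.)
LL(1) parsing maintains a stack (initially the start symbol over $) and the input. At each step: if the stack top is a terminal, match it against the current input token; if it is a non-terminal N, replace it with the RHS of M[N, lookahead] (the unique production whose predict set contains the lookahead).

Stack is shown with the top on the left.

Stack    Input    Action
------------------------
P $      d + d $  output P → d + Y
d + Y $  d + d $  match 'd'
+ Y $    + d $    match '+'
Y $      d $      output Y → d
d $      d $      match 'd'
$        $        accept

The string is accepted.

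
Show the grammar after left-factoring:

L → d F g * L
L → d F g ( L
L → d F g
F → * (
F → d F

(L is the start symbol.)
L → d F g L'
L' → * L
L' → ( L
L' → ε
F → * (
F → d F

Left-factoring transforms A → αβ₁ | αβ₂ into A → αA' and A' → β₁ | β₂
(α is the longest common prefix among the alternatives). Repeat until
no nonterminal has two alternatives with a common prefix.

Round 1: L has alternatives sharing prefix 'd F g'. Introduce L': L → d F g L'
  Add: L' → * L
  Add: L' → ( L
  Add: L' → ε

No remaining common prefixes — done.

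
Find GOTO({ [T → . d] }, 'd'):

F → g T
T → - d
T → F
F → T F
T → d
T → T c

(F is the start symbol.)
{ [T → d .] }

GOTO(I, 'd') = CLOSURE({ [A → αX.β] : [A → α.Xβ] ∈ I, X = 'd' })

Items with dot before 'd', with the dot advanced:
  [T → . d] → [T → d .]
Closure adds nothing (no advanced item has the dot before a non-terminal).

GOTO = { [T → d .] }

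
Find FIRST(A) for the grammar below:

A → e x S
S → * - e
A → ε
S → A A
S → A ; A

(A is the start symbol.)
From A → e x S:
  - e is a terminal: add 'e' and stop
From A → ε:
  - ε-production, so ε ∈ FIRST(A)

Collecting: FIRST(A) = { 'e', ε }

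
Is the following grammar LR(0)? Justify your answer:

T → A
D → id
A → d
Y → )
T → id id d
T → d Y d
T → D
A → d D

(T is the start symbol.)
A grammar is LR(0) if no state in the canonical LR(0) collection has:
  - both a shift item (dot before a terminal) and a complete item (shift-reduce conflict), or
  - two or more complete items (reduce-reduce conflict; the accept item [T' → T .] counts as a complete item here).

Augment with T' → T and build the canonical LR(0) collection (I0 = CLOSURE({[T' → . T]}), then GOTO on every symbol after a dot until no new states appear). It has 13 states:
  I0: { [A → . d D], [A → . d], [D → . id], [T → . A], [T → . D], [T → . d Y d], [T → . id id d], [T' → . T] }  — shift
  I1: { [T → A .] }  — reduce
  I2: { [T → D .] }  — reduce
  I3: { [T' → T .] }  — accept
  I4: { [A → d . D], [A → d .], [D → . id], [T → d . Y d], [Y → . )] }  — shift, reduce
  I5: { [D → id .], [T → id . id d] }  — shift, reduce
  I6: { [T → id id . d] }  — shift
  I7: { [T → id id d .] }  — reduce
  I8: { [Y → ) .] }  — reduce
  I9: { [A → d D .] }  — reduce
  I10: { [T → d Y . d] }  — shift
  I11: { [D → id .] }  — reduce
  I12: { [T → d Y d .] }  — reduce

Conflict in state I4:
  Shift-reduce conflict between [A → d .] and [D → . id]
So the grammar is NOT LR(0).

Answer: No. Shift-reduce conflict between [A → d .] and [D → . id]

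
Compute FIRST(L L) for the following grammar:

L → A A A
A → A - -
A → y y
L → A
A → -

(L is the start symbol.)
{ '-', 'y' }

FIRST sets of the non-terminals involved (from the grammar, by fixed-point iteration):
  FIRST(L) = { '-', 'y' }

To compute FIRST(L L), process the symbols left to right:
Symbol L is a non-terminal. Add FIRST(L) \ {ε} = { '-', 'y' }
L is not nullable (ε ∉ FIRST(L)), so stop here.
FIRST(L L) = { '-', 'y' }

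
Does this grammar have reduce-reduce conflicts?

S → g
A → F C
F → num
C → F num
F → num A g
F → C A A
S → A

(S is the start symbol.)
Yes — I11: [C → F num .] vs [F → num .]

Augment with S' → S and build the canonical LR(0) collection (I0 = CLOSURE({[S' → . S]}), then GOTO on every symbol after a dot until no new states appear). It has 15 states:
  I0: { [A → . F C], [C → . F num], [F → . C A A], [F → . num A g], [F → . num], [S → . A], [S → . g], [S' → . S] }  — shift
  I1: { [S → A .] }  — reduce
  I2: { [A → . F C], [C → . F num], [F → . C A A], [F → . num A g], [F → . num], [F → C . A A] }  — shift
  I3: { [A → F . C], [C → . F num], [C → F . num], [F → . C A A], [F → . num A g], [F → . num] }  — shift
  I4: { [S' → S .] }  — accept
  I5: { [S → g .] }  — reduce
  I6: { [A → . F C], [C → . F num], [F → . C A A], [F → . num A g], [F → . num], [F → num . A g], [F → num .] }  — shift, reduce
  I7: { [F → num A . g] }  — shift
  I8: { [F → num A g .] }  — reduce
  I9: { [A → . F C], [A → F C .], [C → . F num], [F → . C A A], [F → . num A g], [F → . num], [F → C . A A] }  — shift, reduce
  I10: { [C → F . num] }  — shift
  I11: { [A → . F C], [C → . F num], [C → F num .], [F → . C A A], [F → . num A g], [F → . num], [F → num . A g], [F → num .] }  — shift, 2 reduces
  I12: { [C → F num .] }  — reduce
  I13: { [A → . F C], [C → . F num], [F → . C A A], [F → . num A g], [F → . num], [F → C A . A] }  — shift
  I14: { [F → C A A .] }  — reduce

I11 contains complete items [C → F num .], [F → num .] — reduce-reduce conflict.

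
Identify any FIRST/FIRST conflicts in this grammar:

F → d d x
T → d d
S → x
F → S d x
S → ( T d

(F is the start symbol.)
FIRST sets of the non-terminals at (or reachable through a nullable prefix from) the front of some alternative:
  FIRST(S) = { '(', 'x' }

Productions for F:
  F → d d x: FIRST = { 'd' }
  F → S d x: FIRST = { '(', 'x' }
Productions for S:
  S → x: FIRST = { 'x' }
  S → ( T d: FIRST = { '(' }
T has only one production, so no FIRST/FIRST conflict is possible there.

All alternatives of each non-terminal have pairwise disjoint FIRST sets.

Answer: No FIRST/FIRST conflicts.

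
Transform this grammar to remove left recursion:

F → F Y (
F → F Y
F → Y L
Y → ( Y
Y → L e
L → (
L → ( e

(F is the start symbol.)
F → Y L F'
F' → Y ( F'
F' → Y F'
F' → ε
Y → ( Y
Y → L e
L → (
L → ( e

F is directly left-recursive. The standard transformation for
  A → A α₁ | ... | A α_m | β₁ | ... | β_n
is
  A  → β₁ A' | ... | β_n A'
  A' → α₁ A' | ... | α_m A' | ε

F → Y L becomes F → Y L F'
F → F Y ( becomes F' → Y ( F'
F → F Y becomes F' → Y F'
Add F' → ε

Productions for other non-terminals are unchanged:
  Y → ( Y
  Y → L e
  L → (
  L → ( e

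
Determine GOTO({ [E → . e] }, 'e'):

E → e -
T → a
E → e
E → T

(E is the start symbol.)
GOTO(I, 'e') = CLOSURE({ [A → αX.β] : [A → α.Xβ] ∈ I, X = 'e' })

Items with dot before 'e', with the dot advanced:
  [E → . e] → [E → e .]
Closure adds nothing (no advanced item has the dot before a non-terminal).

GOTO = { [E → e .] }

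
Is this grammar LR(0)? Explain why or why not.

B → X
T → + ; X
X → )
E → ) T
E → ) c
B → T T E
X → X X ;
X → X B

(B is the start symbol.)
No. Shift-reduce conflict between [B → X .] and [T → . + ; X]

Augment with B' → B and build the canonical LR(0) collection (I0 = CLOSURE({[B' → . B]}), then GOTO on every symbol after a dot until no new states appear). It has 16 states:
  I0: { [B → . T T E], [B → . X], [B' → . B], [T → . + ; X], [X → . )], [X → . X B], [X → . X X ;] }  — shift
  I1: { [X → ) .] }  — reduce
  I2: { [T → + . ; X] }  — shift
  I3: { [B' → B .] }  — accept
  I4: { [B → T . T E], [T → . + ; X] }  — shift
  I5: { [B → . T T E], [B → . X], [B → X .], [T → . + ; X], [X → . )], [X → . X B], [X → . X X ;], [X → X . B], [X → X . X ;] }  — shift, reduce
  I6: { [X → X B .] }  — reduce
  I7: { [B → . T T E], [B → . X], [B → X .], [T → . + ; X], [X → . )], [X → . X B], [X → . X X ;], [X → X . B], [X → X . X ;], [X → X X . ;] }  — shift, reduce
  I8: { [X → X X ; .] }  — reduce
  I9: { [B → T T . E], [E → . ) T], [E → . ) c] }  — shift
  I10: { [E → ) . T], [E → ) . c], [T → . + ; X] }  — shift
  I11: { [B → T T E .] }  — reduce
  I12: { [E → ) T .] }  — reduce
  I13: { [E → ) c .] }  — reduce
  I14: { [T → + ; . X], [X → . )], [X → . X B], [X → . X X ;] }  — shift
  I15: { [B → . T T E], [B → . X], [T → + ; X .], [T → . + ; X], [X → . )], [X → . X B], [X → . X X ;], [X → X . B], [X → X . X ;] }  — shift, reduce

Conflict in state I5:
  Shift-reduce conflict between [B → X .] and [T → . + ; X]
So the grammar is NOT LR(0).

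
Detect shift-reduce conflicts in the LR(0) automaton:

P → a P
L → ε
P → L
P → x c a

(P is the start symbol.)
Augment with P' → P and build the canonical LR(0) collection (I0 = CLOSURE({[P' → . P]}), then GOTO on every symbol after a dot until no new states appear). It has 8 states:
  I0: { [L → .], [P → . L], [P → . a P], [P → . x c a], [P' → . P] }  — shift, reduce
  I1: { [P → L .] }  — reduce
  I2: { [P' → P .] }  — accept
  I3: { [L → .], [P → . L], [P → . a P], [P → . x c a], [P → a . P] }  — shift, reduce
  I4: { [P → x . c a] }  — shift
  I5: { [P → x c . a] }  — shift
  I6: { [P → x c a .] }  — reduce
  I7: { [P → a P .] }  — reduce

I0 contains reduce item [L → .] and shift items [P → . a P], [P → . x c a] — shift-reduce conflict.
I3 contains reduce item [L → .] and shift items [P → . a P], [P → . x c a] — shift-reduce conflict.

Answer: Yes — I0: [L → .] vs [P → . a P]; I3: [L → .] vs [P → . a P]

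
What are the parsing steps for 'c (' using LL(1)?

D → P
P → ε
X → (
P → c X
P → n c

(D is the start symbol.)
Stack is shown with the top on the left.

Stack  Input  Action
--------------------
D $    c ( $  output D → P
P $    c ( $  output P → c X
c X $  c ( $  match 'c'
X $    ( $    output X → (
( $    ( $    match '('
$      $      accept

The string is accepted.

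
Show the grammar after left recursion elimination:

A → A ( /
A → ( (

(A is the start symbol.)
A → ( ( A'
A' → ( / A'
A' → ε

A is directly left-recursive. The standard transformation for
  A → A α₁ | ... | A α_m | β₁ | ... | β_n
is
  A  → β₁ A' | ... | β_n A'
  A' → α₁ A' | ... | α_m A' | ε

A → ( ( becomes A → ( ( A'
A → A ( / becomes A' → ( / A'
Add A' → ε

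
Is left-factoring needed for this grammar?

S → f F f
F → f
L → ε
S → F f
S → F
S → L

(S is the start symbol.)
Left-factoring is needed when two productions for the same non-terminal
share a common prefix on the right-hand side.

Productions for S:
  S → f F f
  S → F f
  S → F
  S → L

Found common prefix 'F' in productions for S

Answer: Yes, S has productions with common prefix 'F'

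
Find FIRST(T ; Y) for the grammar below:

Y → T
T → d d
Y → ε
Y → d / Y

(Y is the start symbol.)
{ 'd' }

FIRST sets of the non-terminals involved (from the grammar, by fixed-point iteration):
  FIRST(T) = { 'd' }

To compute FIRST(T ; Y), process the symbols left to right:
Symbol T is a non-terminal. Add FIRST(T) \ {ε} = { 'd' }
T is not nullable (ε ∉ FIRST(T)), so stop here.
FIRST(T ; Y) = { 'd' }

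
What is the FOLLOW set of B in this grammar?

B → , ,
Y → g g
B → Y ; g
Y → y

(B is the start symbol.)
To compute FOLLOW(B), find every occurrence of B on a right-hand side N → α B β: add FIRST(β) \ {ε}, and if β is empty or nullable also add FOLLOW(N). Iterate to a fixed point.

B is the start symbol, so $ ∈ FOLLOW(B).
B does not occur on any right-hand side.

Taking the union: FOLLOW(B) = { $ }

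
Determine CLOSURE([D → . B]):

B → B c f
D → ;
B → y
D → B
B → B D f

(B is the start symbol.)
{ [B → . B D f], [B → . B c f], [B → . y], [D → . B] }

Start with: [D → . B]
  [D → . B] has the dot before B: add [B → . B c f], [B → . y], [B → . B D f]
No further items can be added.

CLOSURE = { [B → . B D f], [B → . B c f], [B → . y], [D → . B] }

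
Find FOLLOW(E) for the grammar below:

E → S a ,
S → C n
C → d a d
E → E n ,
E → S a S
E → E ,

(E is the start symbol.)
E is the start symbol, so $ ∈ FOLLOW(E).
In E → E n ,: E is followed by n ',', add FIRST(n ',') \ {ε} = { 'n' }
In E → E ,: E is followed by ',', add FIRST(',') \ {ε} = { ',' }

Taking the union: FOLLOW(E) = { $, ',', 'n' }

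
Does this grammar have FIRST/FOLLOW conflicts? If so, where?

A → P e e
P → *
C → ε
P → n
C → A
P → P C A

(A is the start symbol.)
Nullable non-terminals: C.
FIRST sets used below: FIRST(A) = { '*', 'n' }

C: nullable alternative(s) C → ε; FOLLOW(C) = { '*', 'n' }
  C → ε: FIRST \ {ε} = { } — this is the only nullable alternative, skip
  C → A: FIRST \ {ε} = { '*', 'n' } — overlaps FOLLOW(C) on { '*', 'n' }: CONFLICT

A, P have no nullable alternative, so no FIRST/FOLLOW check is needed there.

So the grammar has 1 FIRST/FOLLOW conflict (marked CONFLICT above).

Answer: Yes. C → A with FOLLOW(C) on { '*', 'n' }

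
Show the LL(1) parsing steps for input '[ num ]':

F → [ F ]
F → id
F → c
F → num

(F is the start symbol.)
LL(1) parsing maintains a stack (initially the start symbol over $) and the input. At each step: if the stack top is a terminal, match it against the current input token; if it is a non-terminal N, replace it with the RHS of M[N, lookahead] (the unique production whose predict set contains the lookahead).

Stack is shown with the top on the left.

Stack    Input      Action
--------------------------
F $      [ num ] $  output F → [ F ]
[ F ] $  [ num ] $  match '['
F ] $    num ] $    output F → num
num ] $  num ] $    match 'num'
] $      ] $        match ']'
$        $          accept

The string is accepted.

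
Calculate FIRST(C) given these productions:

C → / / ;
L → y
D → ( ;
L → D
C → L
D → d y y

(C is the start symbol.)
To compute FIRST(C), examine every production with C on the left-hand side, reading each right-hand side left to right until a non-nullable symbol is reached.

FIRST sets of the other non-terminals involved (by the same procedure, iterated to a fixed point):
  FIRST(L) = { '(', 'd', 'y' }

From C → / / ;:
  - '/' is a terminal: add '/' and stop
From C → L:
  - L is a non-terminal: add FIRST(L) \ {ε} = { '(', 'd', 'y' }
    L is not nullable, so stop

Collecting: FIRST(C) = { '(', '/', 'd', 'y' }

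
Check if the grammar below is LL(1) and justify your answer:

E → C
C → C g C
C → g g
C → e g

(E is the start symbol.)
Relevant sets:
  FIRST(C) = { 'e', 'g' }

For C:
  PREDICT(C → C g C) = { 'e', 'g' }
  PREDICT(C → g g) = { 'g' }
  PREDICT(C → e g) = { 'e' }
E has a single production, so nothing to check there.

Conflict found: Predict set conflict for C: { 'g' }
The grammar is NOT LL(1).

Answer: No. Predict set conflict for C: { 'g' }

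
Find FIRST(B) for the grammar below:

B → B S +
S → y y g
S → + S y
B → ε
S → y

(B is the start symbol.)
{ '+', 'y', ε }

To compute FIRST(B), examine every production with B on the left-hand side, reading each right-hand side left to right until a non-nullable symbol is reached.

FIRST sets of the other non-terminals involved (by the same procedure, iterated to a fixed point):
  FIRST(S) = { '+', 'y' }

From B → B S +:
  - B is the symbol being defined: contributes nothing new
    B is nullable, so continue to the next symbol
  - S is a non-terminal: add FIRST(S) \ {ε} = { '+', 'y' }
    S is not nullable, so stop
From B → ε:
  - ε-production, so ε ∈ FIRST(B)

Collecting: FIRST(B) = { '+', 'y', ε }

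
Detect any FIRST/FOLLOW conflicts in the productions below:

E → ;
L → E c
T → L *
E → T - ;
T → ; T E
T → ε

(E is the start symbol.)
A FIRST/FOLLOW conflict occurs when a non-terminal N has a nullable alternative N → β (β ⇒* ε) and another alternative N → α with FIRST(α) ∩ FOLLOW(N) ≠ ∅: on such a lookahead the parser cannot decide between expanding α and letting N vanish via β.

Nullable non-terminals: T.
FIRST sets used below: FIRST(L) = { '-', ';' }

T: nullable alternative(s) T → ε; FOLLOW(T) = { '-', ';' }
  T → L *: FIRST \ {ε} = { '-', ';' } — overlaps FOLLOW(T) on { '-', ';' }: CONFLICT
  T → ; T E: FIRST \ {ε} = { ';' } — overlaps FOLLOW(T) on { ';' }: CONFLICT
  T → ε: FIRST \ {ε} = { } — this is the only nullable alternative, skip

E, L have no nullable alternative, so no FIRST/FOLLOW check is needed there.

So the grammar has 2 FIRST/FOLLOW conflicts (marked CONFLICT above).

Answer: Yes. T → L '*' with FOLLOW(T) on { '-', ';' }; T → ';' T E with FOLLOW(T) on { ';' }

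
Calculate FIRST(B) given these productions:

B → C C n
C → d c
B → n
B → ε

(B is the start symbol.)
{ 'd', 'n', ε }

To compute FIRST(B), examine every production with B on the left-hand side, reading each right-hand side left to right until a non-nullable symbol is reached.

FIRST sets of the other non-terminals involved (by the same procedure, iterated to a fixed point):
  FIRST(C) = { 'd' }

From B → C C n:
  - C is a non-terminal: add FIRST(C) \ {ε} = { 'd' }
    C is not nullable, so stop
From B → n:
  - n is a terminal: add 'n' and stop
From B → ε:
  - ε-production, so ε ∈ FIRST(B)

Collecting: FIRST(B) = { 'd', 'n', ε }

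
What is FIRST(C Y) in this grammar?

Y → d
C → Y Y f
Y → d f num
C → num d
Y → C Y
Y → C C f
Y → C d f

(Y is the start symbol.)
FIRST sets of the non-terminals involved (from the grammar, by fixed-point iteration):
  FIRST(C) = { 'd', 'num' }

To compute FIRST(C Y), process the symbols left to right:
Symbol C is a non-terminal. Add FIRST(C) \ {ε} = { 'd', 'num' }
C is not nullable (ε ∉ FIRST(C)), so stop here.
FIRST(C Y) = { 'd', 'num' }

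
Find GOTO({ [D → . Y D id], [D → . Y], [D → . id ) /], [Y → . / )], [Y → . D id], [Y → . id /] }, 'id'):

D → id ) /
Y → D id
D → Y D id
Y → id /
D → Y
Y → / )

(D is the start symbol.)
{ [D → id . ) /], [Y → id . /] }

GOTO(I, 'id') = CLOSURE({ [A → αX.β] : [A → α.Xβ] ∈ I, X = 'id' })

Items with dot before 'id', with the dot advanced:
  [D → . id ) /] → [D → id . ) /]
  [Y → . id /] → [Y → id . /]
Closure adds nothing (no advanced item has the dot before a non-terminal).

GOTO = { [D → id . ) /], [Y → id . /] }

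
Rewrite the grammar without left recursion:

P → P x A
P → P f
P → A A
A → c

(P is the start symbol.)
P → A A P'
P' → x A P'
P' → f P'
P' → ε
A → c

P is directly left-recursive. The standard transformation for
  A → A α₁ | ... | A α_m | β₁ | ... | β_n
is
  A  → β₁ A' | ... | β_n A'
  A' → α₁ A' | ... | α_m A' | ε

P → A A becomes P → A A P'
P → P x A becomes P' → x A P'
P → P f becomes P' → f P'
Add P' → ε

Productions for other non-terminals are unchanged:
  A → c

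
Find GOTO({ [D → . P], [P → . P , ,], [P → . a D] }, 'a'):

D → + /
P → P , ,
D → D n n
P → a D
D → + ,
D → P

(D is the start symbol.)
GOTO(I, 'a') = CLOSURE({ [A → αX.β] : [A → α.Xβ] ∈ I, X = 'a' })

Items with dot before 'a', with the dot advanced:
  [P → . a D] → [P → a . D]
Closure of the advanced items:
  [P → a . D] has the dot before D: add [D → . + /], [D → . D n n], [D → . + ,], [D → . P]
  [D → . P] has the dot before P: add [P → . P , ,], [P → . a D]

GOTO = { [D → . + ,], [D → . + /], [D → . D n n], [D → . P], [P → . P , ,], [P → . a D], [P → a . D] }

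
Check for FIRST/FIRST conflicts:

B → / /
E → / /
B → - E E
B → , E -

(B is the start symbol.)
Productions for B:
  B → / /: FIRST = { '/' }
  B → - E E: FIRST = { '-' }
  B → , E -: FIRST = { ',' }
E has only one production, so no FIRST/FIRST conflict is possible there.

All alternatives of each non-terminal have pairwise disjoint FIRST sets.

Answer: No FIRST/FIRST conflicts.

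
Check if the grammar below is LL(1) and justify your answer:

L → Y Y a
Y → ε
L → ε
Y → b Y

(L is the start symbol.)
Relevant sets:
  FIRST(Y) = { 'b', ε }
  FOLLOW(L) = { $ }
  FOLLOW(Y) = { 'a', 'b' }

For L:
  PREDICT(L → Y Y a) = { 'a', 'b' }
  PREDICT(L → ε) = { $ }
For Y:
  PREDICT(Y → ε) = { 'a', 'b' }
  PREDICT(Y → b Y) = { 'b' }

Conflict found: Predict set conflict for Y: { 'b' }
The grammar is NOT LL(1).

Answer: No. Predict set conflict for Y: { 'b' }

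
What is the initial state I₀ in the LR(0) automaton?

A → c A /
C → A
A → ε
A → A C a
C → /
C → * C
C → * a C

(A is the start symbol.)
{ [A → . A C a], [A → . c A /], [A → .], [A' → . A] }

First, augment the grammar with A' → A
I₀ = CLOSURE({ [A' → . A] }):
  [A' → . A] has the dot before A: add [A → . c A /], [A → .], [A → . A C a]
No further items can be added.

I₀ = { [A → . A C a], [A → . c A /], [A → .], [A' → . A] }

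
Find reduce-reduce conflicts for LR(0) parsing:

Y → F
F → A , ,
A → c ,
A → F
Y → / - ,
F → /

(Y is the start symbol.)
Yes — I3: [A → F .] vs [Y → F .]

Augment with Y' → Y and build the canonical LR(0) collection (I0 = CLOSURE({[Y' → . Y]}), then GOTO on every symbol after a dot until no new states appear). It has 11 states:
  I0: { [A → . F], [A → . c ,], [F → . /], [F → . A , ,], [Y → . / - ,], [Y → . F], [Y' → . Y] }  — shift
  I1: { [F → / .], [Y → / . - ,] }  — shift, reduce
  I2: { [F → A . , ,] }  — shift
  I3: { [A → F .], [Y → F .] }  — 2 reduces
  I4: { [Y' → Y .] }  — accept
  I5: { [A → c . ,] }  — shift
  I6: { [A → c , .] }  — reduce
  I7: { [F → A , . ,] }  — shift
  I8: { [F → A , , .] }  — reduce
  I9: { [Y → / - . ,] }  — shift
  I10: { [Y → / - , .] }  — reduce

I3 contains complete items [A → F .], [Y → F .] — reduce-reduce conflict.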